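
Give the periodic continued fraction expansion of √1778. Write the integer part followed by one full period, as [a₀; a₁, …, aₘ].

a₀ = ⌊√1778⌋ = 42.
With m₀=0, d₀=1 and mₖ₊₁ = dₖaₖ − mₖ, dₖ₊₁ = (n − mₖ₊₁²)/dₖ, aₖ₊₁ = ⌊(a₀+mₖ₊₁)/dₖ₊₁⌋:
  k=1: m=42, d=14, a=6
  k=2: m=42, d=1, a=84
d=1 and a=2a₀=84 at k=2, so the next step gives (m, d) = (42, 14) again — its k=1 value — and the period has length 2.

[42; 6, 84]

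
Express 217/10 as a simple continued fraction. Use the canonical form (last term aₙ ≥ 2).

217 = 21*10 + 7
10 = 1*7 + 3
7 = 2*3 + 1
3 = 3*1 + 0  (stop)
So 217/10 = [21; 1, 2, 3].

[21; 1, 2, 3]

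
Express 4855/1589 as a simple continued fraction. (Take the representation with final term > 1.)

[3; 18, 17, 1, 1, 2]

4855 = 3·1589 + 88
1589 = 18·88 + 5
88 = 17·5 + 3
5 = 1·3 + 2
3 = 1·2 + 1
2 = 2·1 + 0  (stop)
So 4855/1589 = [3; 18, 17, 1, 1, 2].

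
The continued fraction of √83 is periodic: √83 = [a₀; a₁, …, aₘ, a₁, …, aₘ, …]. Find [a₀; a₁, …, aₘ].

[9; 9, 18]

a₀ = ⌊√83⌋ = 9.
With m₀=0, d₀=1 and mₖ₊₁ = dₖaₖ − mₖ, dₖ₊₁ = (n − mₖ₊₁²)/dₖ, aₖ₊₁ = ⌊(a₀+mₖ₊₁)/dₖ₊₁⌋:
  k=1: m=9, d=2, a=9
  k=2: m=9, d=1, a=18
d=1 and a=2a₀=18 at k=2, so the next step gives (m, d) = (9, 2) again — its k=1 value — and the period has length 2.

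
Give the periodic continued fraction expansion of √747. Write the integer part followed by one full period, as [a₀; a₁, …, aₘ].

[27; 3, 54]

a₀ = ⌊√747⌋ = 27.
With m₀=0, d₀=1 and mₖ₊₁ = dₖaₖ − mₖ, dₖ₊₁ = (n − mₖ₊₁²)/dₖ, aₖ₊₁ = ⌊(a₀+mₖ₊₁)/dₖ₊₁⌋:
  k=1: m=27, d=18, a=3
  k=2: m=27, d=1, a=54
d=1 and a=2a₀=54 at k=2, so the next step gives (m, d) = (27, 18) again — its k=1 value — and the period has length 2.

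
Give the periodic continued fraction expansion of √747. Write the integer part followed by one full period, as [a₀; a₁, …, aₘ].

a₀ = ⌊√747⌋ = 27.

[27; 3, 54]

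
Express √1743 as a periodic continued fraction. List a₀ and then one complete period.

a₀ = ⌊√1743⌋ = 41.
With m₀=0, d₀=1 and mₖ₊₁ = dₖaₖ − mₖ, dₖ₊₁ = (n − mₖ₊₁²)/dₖ, aₖ₊₁ = ⌊(a₀+mₖ₊₁)/dₖ₊₁⌋:
  k=1: m=41, d=62, a=1
  k=2: m=21, d=21, a=2
  k=3: m=21, d=62, a=1
  k=4: m=41, d=1, a=82
d=1 and a=2a₀=82 at k=4, so the next step gives (m, d) = (41, 62) again — its k=1 value — and the period has length 4.

[41; 1, 2, 1, 82]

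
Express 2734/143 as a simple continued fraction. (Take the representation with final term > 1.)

[19; 8, 2, 2, 3]

2734 = 19×143 + 17
143 = 8×17 + 7
17 = 2×7 + 3
7 = 2×3 + 1
3 = 3×1 + 0  (stop)
So 2734/143 = [19; 8, 2, 2, 3].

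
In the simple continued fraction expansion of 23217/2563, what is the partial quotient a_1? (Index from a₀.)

23217 = 9·2563 + 150   →  a_0 = 9
2563 = 17·150 + 13   →  a_1 = 17

17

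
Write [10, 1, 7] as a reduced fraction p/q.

87/8

Using pₖ = aₖpₖ₋₁ + pₖ₋₂ and qₖ = aₖqₖ₋₁ + qₖ₋₂:
  k=0: a=10, p=10, q=1
  k=1: a=1, p=11, q=1
  k=2: a=7, p=87, q=8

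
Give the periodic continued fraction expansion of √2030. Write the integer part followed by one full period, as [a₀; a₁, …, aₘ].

[45; 18, 90]

a₀ = ⌊√2030⌋ = 45.
With m₀=0, d₀=1 and mₖ₊₁ = dₖaₖ − mₖ, dₖ₊₁ = (n − mₖ₊₁²)/dₖ, aₖ₊₁ = ⌊(a₀+mₖ₊₁)/dₖ₊₁⌋:
  k=1: m=45, d=5, a=18
  k=2: m=45, d=1, a=90
d=1 and a=2a₀=90 at k=2, so the next step gives (m, d) = (45, 5) again — its k=1 value — and the period has length 2.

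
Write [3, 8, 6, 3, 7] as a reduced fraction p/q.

3541/1134

Fold from the inside: start with 7/1.
  3 + 1/7 = 22/7
  6 + 7/22 = 139/22
  8 + 22/139 = 1134/139
  3 + 139/1134 = 3541/1134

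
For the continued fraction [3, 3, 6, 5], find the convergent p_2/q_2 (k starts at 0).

Using pₖ = aₖpₖ₋₁ + pₖ₋₂, qₖ = aₖqₖ₋₁ + qₖ₋₂ (with p₋₁=1, p₋₂=0, q₋₁=0, q₋₂=1):
  k=0: a=3, p=3, q=1
  k=1: a=3, p=10, q=3
  k=2: a=6, p=63, q=19

63/19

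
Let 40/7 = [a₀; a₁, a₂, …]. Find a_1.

1

40 = 5·7 + 5   →  a_0 = 5
7 = 1·5 + 2   →  a_1 = 1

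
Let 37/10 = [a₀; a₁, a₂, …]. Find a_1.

37 = 3·10 + 7   →  a_0 = 3
10 = 1·7 + 3   →  a_1 = 1

1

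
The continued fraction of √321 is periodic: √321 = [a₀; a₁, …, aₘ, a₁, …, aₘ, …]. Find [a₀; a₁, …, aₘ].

a₀ = ⌊√321⌋ = 17.
With m₀=0, d₀=1 and mₖ₊₁ = dₖaₖ − mₖ, dₖ₊₁ = (n − mₖ₊₁²)/dₖ, aₖ₊₁ = ⌊(a₀+mₖ₊₁)/dₖ₊₁⌋:
  k=1: m=17, d=32, a=1
  k=2: m=15, d=3, a=10
  k=3: m=15, d=32, a=1
  k=4: m=17, d=1, a=34
d=1 and a=2a₀=34 at k=4, so the next step gives (m, d) = (17, 32) again — its k=1 value — and the period has length 4.

[17; 1, 10, 1, 34]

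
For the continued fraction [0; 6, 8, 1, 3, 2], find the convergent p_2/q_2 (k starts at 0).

8/49

Using pₖ = aₖpₖ₋₁ + pₖ₋₂, qₖ = aₖqₖ₋₁ + qₖ₋₂ (with p₋₁=1, p₋₂=0, q₋₁=0, q₋₂=1):
  k=0: a=0, p=0, q=1
  k=1: a=6, p=1, q=6
  k=2: a=8, p=8, q=49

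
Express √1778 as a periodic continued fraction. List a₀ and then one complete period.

a₀ = ⌊√1778⌋ = 42.
With m₀=0, d₀=1 and mₖ₊₁ = dₖaₖ − mₖ, dₖ₊₁ = (n − mₖ₊₁²)/dₖ, aₖ₊₁ = ⌊(a₀+mₖ₊₁)/dₖ₊₁⌋:
  k=1: m=42, d=14, a=6
  k=2: m=42, d=1, a=84
d=1 and a=2a₀=84 at k=2, so the next step gives (m, d) = (42, 14) again — its k=1 value — and the period has length 2.

[42; 6, 84]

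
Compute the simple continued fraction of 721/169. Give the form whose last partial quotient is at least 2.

721 = 4·169 + 45
169 = 3·45 + 34
45 = 1·34 + 11
34 = 3·11 + 1
11 = 11·1 + 0  (stop)
So 721/169 = [4; 3, 1, 3, 11].

[4; 3, 1, 3, 11]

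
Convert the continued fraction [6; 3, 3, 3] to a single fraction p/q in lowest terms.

Using pₖ = aₖpₖ₋₁ + pₖ₋₂ and qₖ = aₖqₖ₋₁ + qₖ₋₂:
  k=0: a=6, p=6, q=1
  k=1: a=3, p=19, q=3
  k=2: a=3, p=63, q=10
  k=3: a=3, p=208, q=33

208/33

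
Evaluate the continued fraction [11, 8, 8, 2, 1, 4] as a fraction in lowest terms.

Using pₖ = aₖpₖ₋₁ + pₖ₋₂ and qₖ = aₖqₖ₋₁ + qₖ₋₂:
  k=0: a=11, p=11, q=1
  k=1: a=8, p=89, q=8
  k=2: a=8, p=723, q=65
  k=3: a=2, p=1535, q=138
  k=4: a=1, p=2258, q=203
  k=5: a=4, p=10567, q=950

10567/950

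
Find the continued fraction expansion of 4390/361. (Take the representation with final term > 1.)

4390 = 12*361 + 58
361 = 6*58 + 13
58 = 4*13 + 6
13 = 2*6 + 1
6 = 6*1 + 0  (stop)
So 4390/361 = [12; 6, 4, 2, 6].

[12; 6, 4, 2, 6]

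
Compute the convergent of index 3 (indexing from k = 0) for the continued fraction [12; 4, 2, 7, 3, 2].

819/67

Using pₖ = aₖpₖ₋₁ + pₖ₋₂, qₖ = aₖqₖ₋₁ + qₖ₋₂ (with p₋₁=1, p₋₂=0, q₋₁=0, q₋₂=1):
  k=0: a=12, p=12, q=1
  k=1: a=4, p=49, q=4
  k=2: a=2, p=110, q=9
  k=3: a=7, p=819, q=67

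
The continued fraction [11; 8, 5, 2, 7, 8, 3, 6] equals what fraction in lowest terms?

1198173/107728

Using pₖ = aₖpₖ₋₁ + pₖ₋₂ and qₖ = aₖqₖ₋₁ + qₖ₋₂:
  k=0: a=11, p=11, q=1
  k=1: a=8, p=89, q=8
  k=2: a=5, p=456, q=41
  k=3: a=2, p=1001, q=90
  k=4: a=7, p=7463, q=671
  k=5: a=8, p=60705, q=5458
  k=6: a=3, p=189578, q=17045
  k=7: a=6, p=1198173, q=107728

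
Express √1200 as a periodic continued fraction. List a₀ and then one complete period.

[34; 1, 1, 1, 3, 1, 1, 1, 68]

a₀ = ⌊√1200⌋ = 34.
With m₀=0, d₀=1 and mₖ₊₁ = dₖaₖ − mₖ, dₖ₊₁ = (n − mₖ₊₁²)/dₖ, aₖ₊₁ = ⌊(a₀+mₖ₊₁)/dₖ₊₁⌋:
  k=1: m=34, d=44, a=1
  k=2: m=10, d=25, a=1
  k=3: m=15, d=39, a=1
  k=4: m=24, d=16, a=3
  k=5: m=24, d=39, a=1
  k=6: m=15, d=25, a=1
  k=7: m=10, d=44, a=1
  k=8: m=34, d=1, a=68
d=1 and a=2a₀=68 at k=8, so the next step gives (m, d) = (34, 44) again — its k=1 value — and the period has length 8.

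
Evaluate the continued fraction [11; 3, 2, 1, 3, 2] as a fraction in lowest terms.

Fold from the inside: start with 2/1.
  3 + 1/2 = 7/2
  1 + 2/7 = 9/7
  2 + 7/9 = 25/9
  3 + 9/25 = 84/25
  11 + 25/84 = 949/84

949/84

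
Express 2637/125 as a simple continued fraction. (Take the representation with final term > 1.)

[21; 10, 2, 2, 2]

2637 = 21×125 + 12
125 = 10×12 + 5
12 = 2×5 + 2
5 = 2×2 + 1
2 = 2×1 + 0  (stop)
So 2637/125 = [21; 10, 2, 2, 2].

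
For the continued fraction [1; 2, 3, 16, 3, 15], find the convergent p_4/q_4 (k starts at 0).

Using pₖ = aₖpₖ₋₁ + pₖ₋₂, qₖ = aₖqₖ₋₁ + qₖ₋₂ (with p₋₁=1, p₋₂=0, q₋₁=0, q₋₂=1):
  k=0: a=1, p=1, q=1
  k=1: a=2, p=3, q=2
  k=2: a=3, p=10, q=7
  k=3: a=16, p=163, q=114
  k=4: a=3, p=499, q=349

499/349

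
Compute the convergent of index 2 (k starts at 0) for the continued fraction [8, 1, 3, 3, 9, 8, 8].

Using pₖ = aₖpₖ₋₁ + pₖ₋₂, qₖ = aₖqₖ₋₁ + qₖ₋₂ (with p₋₁=1, p₋₂=0, q₋₁=0, q₋₂=1):
  k=0: a=8, p=8, q=1
  k=1: a=1, p=9, q=1
  k=2: a=3, p=35, q=4

35/4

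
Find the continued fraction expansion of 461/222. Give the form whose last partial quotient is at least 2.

[2; 13, 17]

461 = 2×222 + 17
222 = 13×17 + 1
17 = 17×1 + 0  (stop)
So 461/222 = [2; 13, 17].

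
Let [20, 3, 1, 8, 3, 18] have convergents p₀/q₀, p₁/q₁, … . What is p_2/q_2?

81/4

Using pₖ = aₖpₖ₋₁ + pₖ₋₂, qₖ = aₖqₖ₋₁ + qₖ₋₂ (with p₋₁=1, p₋₂=0, q₋₁=0, q₋₂=1):
  k=0: a=20, p=20, q=1
  k=1: a=3, p=61, q=3
  k=2: a=1, p=81, q=4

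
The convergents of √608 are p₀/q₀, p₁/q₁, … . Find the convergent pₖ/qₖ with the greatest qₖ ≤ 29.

74/3

√608 = [24; 1, 1, 1, 11, 1, 1, 1, 48, …] (period length 8).
Convergents:
  p_0/q_0 = 24/1
  p_1/q_1 = 25/1
  p_2/q_2 = 49/2
  p_3/q_3 = 74/3
  p_4/q_4 = 863/35
q_3 = 3 ≤ 29 < 35 = q_4, so the answer is 74/3.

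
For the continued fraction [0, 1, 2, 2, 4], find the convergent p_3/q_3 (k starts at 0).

5/7

Using pₖ = aₖpₖ₋₁ + pₖ₋₂, qₖ = aₖqₖ₋₁ + qₖ₋₂ (with p₋₁=1, p₋₂=0, q₋₁=0, q₋₂=1):
  k=0: a=0, p=0, q=1
  k=1: a=1, p=1, q=1
  k=2: a=2, p=2, q=3
  k=3: a=2, p=5, q=7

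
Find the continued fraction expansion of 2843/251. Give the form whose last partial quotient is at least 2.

2843 = 11·251 + 82
251 = 3·82 + 5
82 = 16·5 + 2
5 = 2·2 + 1
2 = 2·1 + 0  (stop)
So 2843/251 = [11; 3, 16, 2, 2].

[11; 3, 16, 2, 2]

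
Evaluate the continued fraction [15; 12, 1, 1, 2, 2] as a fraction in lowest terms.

Fold from the inside: start with 2/1.
  2 + 1/2 = 5/2
  1 + 2/5 = 7/5
  1 + 5/7 = 12/7
  12 + 7/12 = 151/12
  15 + 12/151 = 2277/151

2277/151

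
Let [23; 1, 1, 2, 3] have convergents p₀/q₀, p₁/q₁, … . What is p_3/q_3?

118/5

Using pₖ = aₖpₖ₋₁ + pₖ₋₂, qₖ = aₖqₖ₋₁ + qₖ₋₂ (with p₋₁=1, p₋₂=0, q₋₁=0, q₋₂=1):
  k=0: a=23, p=23, q=1
  k=1: a=1, p=24, q=1
  k=2: a=1, p=47, q=2
  k=3: a=2, p=118, q=5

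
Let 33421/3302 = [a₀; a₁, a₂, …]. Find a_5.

3

33421 = 10·3302 + 401   →  a_0 = 10
3302 = 8·401 + 94   →  a_1 = 8
401 = 4·94 + 25   →  a_2 = 4
94 = 3·25 + 19   →  a_3 = 3
25 = 1·19 + 6   →  a_4 = 1
19 = 3·6 + 1   →  a_5 = 3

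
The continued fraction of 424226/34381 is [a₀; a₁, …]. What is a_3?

19

424226 = 12·34381 + 11654   →  a_0 = 12
34381 = 2·11654 + 11073   →  a_1 = 2
11654 = 1·11073 + 581   →  a_2 = 1
11073 = 19·581 + 34   →  a_3 = 19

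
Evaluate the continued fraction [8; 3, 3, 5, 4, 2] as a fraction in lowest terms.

4126/497

Fold from the inside: start with 2/1.
  4 + 1/2 = 9/2
  5 + 2/9 = 47/9
  3 + 9/47 = 150/47
  3 + 47/150 = 497/150
  8 + 150/497 = 4126/497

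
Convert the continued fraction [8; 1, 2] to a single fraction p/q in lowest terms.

Using pₖ = aₖpₖ₋₁ + pₖ₋₂ and qₖ = aₖqₖ₋₁ + qₖ₋₂:
  k=0: a=8, p=8, q=1
  k=1: a=1, p=9, q=1
  k=2: a=2, p=26, q=3

26/3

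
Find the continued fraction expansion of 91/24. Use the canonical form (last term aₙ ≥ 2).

91 = 3×24 + 19
24 = 1×19 + 5
19 = 3×5 + 4
5 = 1×4 + 1
4 = 4×1 + 0  (stop)
So 91/24 = [3; 1, 3, 1, 4].

[3; 1, 3, 1, 4]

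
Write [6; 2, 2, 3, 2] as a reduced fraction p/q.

Fold from the inside: start with 2/1.
  3 + 1/2 = 7/2
  2 + 2/7 = 16/7
  2 + 7/16 = 39/16
  6 + 16/39 = 250/39

250/39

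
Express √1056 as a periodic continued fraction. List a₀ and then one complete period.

[32; 2, 64]

a₀ = ⌊√1056⌋ = 32.
With m₀=0, d₀=1 and mₖ₊₁ = dₖaₖ − mₖ, dₖ₊₁ = (n − mₖ₊₁²)/dₖ, aₖ₊₁ = ⌊(a₀+mₖ₊₁)/dₖ₊₁⌋:
  k=1: m=32, d=32, a=2
  k=2: m=32, d=1, a=64
d=1 and a=2a₀=64 at k=2, so the next step gives (m, d) = (32, 32) again — its k=1 value — and the period has length 2.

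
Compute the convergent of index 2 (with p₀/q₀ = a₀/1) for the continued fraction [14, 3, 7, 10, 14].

Using pₖ = aₖpₖ₋₁ + pₖ₋₂, qₖ = aₖqₖ₋₁ + qₖ₋₂ (with p₋₁=1, p₋₂=0, q₋₁=0, q₋₂=1):
  k=0: a=14, p=14, q=1
  k=1: a=3, p=43, q=3
  k=2: a=7, p=315, q=22

315/22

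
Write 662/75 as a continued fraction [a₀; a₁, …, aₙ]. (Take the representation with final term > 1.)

[8; 1, 4, 1, 3, 3]

662 = 8·75 + 62
75 = 1·62 + 13
62 = 4·13 + 10
13 = 1·10 + 3
10 = 3·3 + 1
3 = 3·1 + 0  (stop)
So 662/75 = [8; 1, 4, 1, 3, 3].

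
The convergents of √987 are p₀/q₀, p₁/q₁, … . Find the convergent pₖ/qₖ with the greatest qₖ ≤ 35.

377/12

√987 = [31; 2, 2, 2, 62, …] (period length 4).
Convergents:
  p_0/q_0 = 31/1
  p_1/q_1 = 63/2
  p_2/q_2 = 157/5
  p_3/q_3 = 377/12
  p_4/q_4 = 23531/749
q_3 = 12 ≤ 35 < 749 = q_4, so the answer is 377/12.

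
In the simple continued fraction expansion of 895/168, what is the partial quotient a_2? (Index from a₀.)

18

895 = 5·168 + 55   →  a_0 = 5
168 = 3·55 + 3   →  a_1 = 3
55 = 18·3 + 1   →  a_2 = 18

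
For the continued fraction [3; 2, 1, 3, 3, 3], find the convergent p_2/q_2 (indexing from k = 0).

Using pₖ = aₖpₖ₋₁ + pₖ₋₂, qₖ = aₖqₖ₋₁ + qₖ₋₂ (with p₋₁=1, p₋₂=0, q₋₁=0, q₋₂=1):
  k=0: a=3, p=3, q=1
  k=1: a=2, p=7, q=2
  k=2: a=1, p=10, q=3

10/3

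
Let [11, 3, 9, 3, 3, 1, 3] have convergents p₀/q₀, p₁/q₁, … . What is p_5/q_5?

Using pₖ = aₖpₖ₋₁ + pₖ₋₂, qₖ = aₖqₖ₋₁ + qₖ₋₂ (with p₋₁=1, p₋₂=0, q₋₁=0, q₋₂=1):
  k=0: a=11, p=11, q=1
  k=1: a=3, p=34, q=3
  k=2: a=9, p=317, q=28
  k=3: a=3, p=985, q=87
  k=4: a=3, p=3272, q=289
  k=5: a=1, p=4257, q=376

4257/376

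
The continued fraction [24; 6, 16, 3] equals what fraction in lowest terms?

Using pₖ = aₖpₖ₋₁ + pₖ₋₂ and qₖ = aₖqₖ₋₁ + qₖ₋₂:
  k=0: a=24, p=24, q=1
  k=1: a=6, p=145, q=6
  k=2: a=16, p=2344, q=97
  k=3: a=3, p=7177, q=297

7177/297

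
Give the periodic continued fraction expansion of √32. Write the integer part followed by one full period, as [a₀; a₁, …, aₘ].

a₀ = ⌊√32⌋ = 5.
With m₀=0, d₀=1 and mₖ₊₁ = dₖaₖ − mₖ, dₖ₊₁ = (n − mₖ₊₁²)/dₖ, aₖ₊₁ = ⌊(a₀+mₖ₊₁)/dₖ₊₁⌋:
  k=1: m=5, d=7, a=1
  k=2: m=2, d=4, a=1
  k=3: m=2, d=7, a=1
  k=4: m=5, d=1, a=10
d=1 and a=2a₀=10 at k=4, so the next step gives (m, d) = (5, 7) again — its k=1 value — and the period has length 4.

[5; 1, 1, 1, 10]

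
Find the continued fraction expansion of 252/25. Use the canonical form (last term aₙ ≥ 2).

[10; 12, 2]

252 = 10·25 + 2
25 = 12·2 + 1
2 = 2·1 + 0  (stop)
So 252/25 = [10; 12, 2].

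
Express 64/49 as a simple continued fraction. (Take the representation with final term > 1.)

[1; 3, 3, 1, 3]

64 = 1*49 + 15
49 = 3*15 + 4
15 = 3*4 + 3
4 = 1*3 + 1
3 = 3*1 + 0  (stop)
So 64/49 = [1; 3, 3, 1, 3].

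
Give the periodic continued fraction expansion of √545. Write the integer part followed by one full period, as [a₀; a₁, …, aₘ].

[23; 2, 1, 8, 1, 2, 46]

a₀ = ⌊√545⌋ = 23.
With m₀=0, d₀=1 and mₖ₊₁ = dₖaₖ − mₖ, dₖ₊₁ = (n − mₖ₊₁²)/dₖ, aₖ₊₁ = ⌊(a₀+mₖ₊₁)/dₖ₊₁⌋:
  k=1: m=23, d=16, a=2
  k=2: m=9, d=29, a=1
  k=3: m=20, d=5, a=8
  k=4: m=20, d=29, a=1
  k=5: m=9, d=16, a=2
  k=6: m=23, d=1, a=46
d=1 and a=2a₀=46 at k=6, so the next step gives (m, d) = (23, 16) again — its k=1 value — and the period has length 6.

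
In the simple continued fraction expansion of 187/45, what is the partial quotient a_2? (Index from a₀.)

2

187 = 4·45 + 7   →  a_0 = 4
45 = 6·7 + 3   →  a_1 = 6
7 = 2·3 + 1   →  a_2 = 2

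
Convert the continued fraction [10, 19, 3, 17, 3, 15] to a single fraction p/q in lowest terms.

Using pₖ = aₖpₖ₋₁ + pₖ₋₂ and qₖ = aₖqₖ₋₁ + qₖ₋₂:
  k=0: a=10, p=10, q=1
  k=1: a=19, p=191, q=19
  k=2: a=3, p=583, q=58
  k=3: a=17, p=10102, q=1005
  k=4: a=3, p=30889, q=3073
  k=5: a=15, p=473437, q=47100

473437/47100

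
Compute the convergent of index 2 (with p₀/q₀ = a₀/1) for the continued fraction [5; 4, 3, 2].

68/13

Using pₖ = aₖpₖ₋₁ + pₖ₋₂, qₖ = aₖqₖ₋₁ + qₖ₋₂ (with p₋₁=1, p₋₂=0, q₋₁=0, q₋₂=1):
  k=0: a=5, p=5, q=1
  k=1: a=4, p=21, q=4
  k=2: a=3, p=68, q=13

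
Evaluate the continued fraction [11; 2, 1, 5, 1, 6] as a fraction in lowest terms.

1555/137

Fold from the inside: start with 6/1.
  1 + 1/6 = 7/6
  5 + 6/7 = 41/7
  1 + 7/41 = 48/41
  2 + 41/48 = 137/48
  11 + 48/137 = 1555/137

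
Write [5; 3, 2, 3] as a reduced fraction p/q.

127/24

Fold from the inside: start with 3/1.
  2 + 1/3 = 7/3
  3 + 3/7 = 24/7
  5 + 7/24 = 127/24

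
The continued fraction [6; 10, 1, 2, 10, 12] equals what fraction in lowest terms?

24399/4004

Using pₖ = aₖpₖ₋₁ + pₖ₋₂ and qₖ = aₖqₖ₋₁ + qₖ₋₂:
  k=0: a=6, p=6, q=1
  k=1: a=10, p=61, q=10
  k=2: a=1, p=67, q=11
  k=3: a=2, p=195, q=32
  k=4: a=10, p=2017, q=331
  k=5: a=12, p=24399, q=4004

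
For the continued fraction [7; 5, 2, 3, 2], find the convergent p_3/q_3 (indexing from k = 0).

Using pₖ = aₖpₖ₋₁ + pₖ₋₂, qₖ = aₖqₖ₋₁ + qₖ₋₂ (with p₋₁=1, p₋₂=0, q₋₁=0, q₋₂=1):
  k=0: a=7, p=7, q=1
  k=1: a=5, p=36, q=5
  k=2: a=2, p=79, q=11
  k=3: a=3, p=273, q=38

273/38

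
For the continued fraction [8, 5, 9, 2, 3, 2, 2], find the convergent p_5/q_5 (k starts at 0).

Using pₖ = aₖpₖ₋₁ + pₖ₋₂, qₖ = aₖqₖ₋₁ + qₖ₋₂ (with p₋₁=1, p₋₂=0, q₋₁=0, q₋₂=1):
  k=0: a=8, p=8, q=1
  k=1: a=5, p=41, q=5
  k=2: a=9, p=377, q=46
  k=3: a=2, p=795, q=97
  k=4: a=3, p=2762, q=337
  k=5: a=2, p=6319, q=771

6319/771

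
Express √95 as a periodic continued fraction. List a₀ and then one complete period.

a₀ = ⌊√95⌋ = 9.
With m₀=0, d₀=1 and mₖ₊₁ = dₖaₖ − mₖ, dₖ₊₁ = (n − mₖ₊₁²)/dₖ, aₖ₊₁ = ⌊(a₀+mₖ₊₁)/dₖ₊₁⌋:
  k=1: m=9, d=14, a=1
  k=2: m=5, d=5, a=2
  k=3: m=5, d=14, a=1
  k=4: m=9, d=1, a=18
d=1 and a=2a₀=18 at k=4, so the next step gives (m, d) = (9, 14) again — its k=1 value — and the period has length 4.

[9; 1, 2, 1, 18]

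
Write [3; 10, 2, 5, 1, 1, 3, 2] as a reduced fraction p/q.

6281/2029

Using pₖ = aₖpₖ₋₁ + pₖ₋₂ and qₖ = aₖqₖ₋₁ + qₖ₋₂:
  k=0: a=3, p=3, q=1
  k=1: a=10, p=31, q=10
  k=2: a=2, p=65, q=21
  k=3: a=5, p=356, q=115
  k=4: a=1, p=421, q=136
  k=5: a=1, p=777, q=251
  k=6: a=3, p=2752, q=889
  k=7: a=2, p=6281, q=2029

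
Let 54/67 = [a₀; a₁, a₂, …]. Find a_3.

54 = 0·67 + 54   →  a_0 = 0
67 = 1·54 + 13   →  a_1 = 1
54 = 4·13 + 2   →  a_2 = 4
13 = 6·2 + 1   →  a_3 = 6

6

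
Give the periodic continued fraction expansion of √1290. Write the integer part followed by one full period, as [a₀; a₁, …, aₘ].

a₀ = ⌊√1290⌋ = 35.
With m₀=0, d₀=1 and mₖ₊₁ = dₖaₖ − mₖ, dₖ₊₁ = (n − mₖ₊₁²)/dₖ, aₖ₊₁ = ⌊(a₀+mₖ₊₁)/dₖ₊₁⌋:
  k=1: m=35, d=65, a=1
  k=2: m=30, d=6, a=10
  k=3: m=30, d=65, a=1
  k=4: m=35, d=1, a=70
d=1 and a=2a₀=70 at k=4, so the next step gives (m, d) = (35, 65) again — its k=1 value — and the period has length 4.

[35; 1, 10, 1, 70]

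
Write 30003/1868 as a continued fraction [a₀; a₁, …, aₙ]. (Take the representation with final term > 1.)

30003 = 16·1868 + 115
1868 = 16·115 + 28
115 = 4·28 + 3
28 = 9·3 + 1
3 = 3·1 + 0  (stop)
So 30003/1868 = [16; 16, 4, 9, 3].

[16; 16, 4, 9, 3]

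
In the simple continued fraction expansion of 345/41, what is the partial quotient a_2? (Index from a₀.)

345 = 8·41 + 17   →  a_0 = 8
41 = 2·17 + 7   →  a_1 = 2
17 = 2·7 + 3   →  a_2 = 2

2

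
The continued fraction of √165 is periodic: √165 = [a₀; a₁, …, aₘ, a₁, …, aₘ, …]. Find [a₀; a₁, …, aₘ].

[12; 1, 5, 2, 5, 1, 24]

a₀ = ⌊√165⌋ = 12.
With m₀=0, d₀=1 and mₖ₊₁ = dₖaₖ − mₖ, dₖ₊₁ = (n − mₖ₊₁²)/dₖ, aₖ₊₁ = ⌊(a₀+mₖ₊₁)/dₖ₊₁⌋:
  k=1: m=12, d=21, a=1
  k=2: m=9, d=4, a=5
  k=3: m=11, d=11, a=2
  k=4: m=11, d=4, a=5
  k=5: m=9, d=21, a=1
  k=6: m=12, d=1, a=24
d=1 and a=2a₀=24 at k=6, so the next step gives (m, d) = (12, 21) again — its k=1 value — and the period has length 6.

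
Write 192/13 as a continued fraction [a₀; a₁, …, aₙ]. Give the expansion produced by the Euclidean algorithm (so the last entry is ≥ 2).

192 = 14*13 + 10
13 = 1*10 + 3
10 = 3*3 + 1
3 = 3*1 + 0  (stop)
So 192/13 = [14; 1, 3, 3].

[14; 1, 3, 3]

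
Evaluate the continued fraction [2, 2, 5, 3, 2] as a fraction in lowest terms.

199/81

Fold from the inside: start with 2/1.
  3 + 1/2 = 7/2
  5 + 2/7 = 37/7
  2 + 7/37 = 81/37
  2 + 37/81 = 199/81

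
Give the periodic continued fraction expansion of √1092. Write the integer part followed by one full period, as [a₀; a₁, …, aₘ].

[33; 22, 66]

a₀ = ⌊√1092⌋ = 33.
With m₀=0, d₀=1 and mₖ₊₁ = dₖaₖ − mₖ, dₖ₊₁ = (n − mₖ₊₁²)/dₖ, aₖ₊₁ = ⌊(a₀+mₖ₊₁)/dₖ₊₁⌋:
  k=1: m=33, d=3, a=22
  k=2: m=33, d=1, a=66
d=1 and a=2a₀=66 at k=2, so the next step gives (m, d) = (33, 3) again — its k=1 value — and the period has length 2.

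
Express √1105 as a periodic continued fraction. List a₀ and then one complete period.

[33; 4, 7, 7, 4, 66]

a₀ = ⌊√1105⌋ = 33.
With m₀=0, d₀=1 and mₖ₊₁ = dₖaₖ − mₖ, dₖ₊₁ = (n − mₖ₊₁²)/dₖ, aₖ₊₁ = ⌊(a₀+mₖ₊₁)/dₖ₊₁⌋:
  k=1: m=33, d=16, a=4
  k=2: m=31, d=9, a=7
  k=3: m=32, d=9, a=7
  k=4: m=31, d=16, a=4
  k=5: m=33, d=1, a=66
d=1 and a=2a₀=66 at k=5, so the next step gives (m, d) = (33, 16) again — its k=1 value — and the period has length 5.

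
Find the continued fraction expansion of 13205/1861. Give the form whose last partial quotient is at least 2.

13205 = 7·1861 + 178
1861 = 10·178 + 81
178 = 2·81 + 16
81 = 5·16 + 1
16 = 16·1 + 0  (stop)
So 13205/1861 = [7; 10, 2, 5, 16].

[7; 10, 2, 5, 16]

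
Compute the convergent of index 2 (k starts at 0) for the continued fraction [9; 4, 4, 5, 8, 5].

157/17

Using pₖ = aₖpₖ₋₁ + pₖ₋₂, qₖ = aₖqₖ₋₁ + qₖ₋₂ (with p₋₁=1, p₋₂=0, q₋₁=0, q₋₂=1):
  k=0: a=9, p=9, q=1
  k=1: a=4, p=37, q=4
  k=2: a=4, p=157, q=17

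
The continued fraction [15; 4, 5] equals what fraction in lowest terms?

Fold from the inside: start with 5/1.
  4 + 1/5 = 21/5
  15 + 5/21 = 320/21

320/21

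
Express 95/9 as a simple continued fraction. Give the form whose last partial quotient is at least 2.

[10; 1, 1, 4]

95 = 10×9 + 5
9 = 1×5 + 4
5 = 1×4 + 1
4 = 4×1 + 0  (stop)
So 95/9 = [10; 1, 1, 4].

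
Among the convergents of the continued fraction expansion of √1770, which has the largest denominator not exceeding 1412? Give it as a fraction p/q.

49518/1177

√1770 = [42; 14, 84, …] (period length 2).
Convergents:
  p_0/q_0 = 42/1
  p_1/q_1 = 589/14
  p_2/q_2 = 49518/1177
  p_3/q_3 = 693841/16492
q_2 = 1177 ≤ 1412 < 16492 = q_3, so the answer is 49518/1177.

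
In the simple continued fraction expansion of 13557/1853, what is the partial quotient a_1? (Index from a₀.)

13557 = 7·1853 + 586   →  a_0 = 7
1853 = 3·586 + 95   →  a_1 = 3

3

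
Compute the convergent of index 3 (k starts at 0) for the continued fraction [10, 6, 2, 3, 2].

457/45

Using pₖ = aₖpₖ₋₁ + pₖ₋₂, qₖ = aₖqₖ₋₁ + qₖ₋₂ (with p₋₁=1, p₋₂=0, q₋₁=0, q₋₂=1):
  k=0: a=10, p=10, q=1
  k=1: a=6, p=61, q=6
  k=2: a=2, p=132, q=13
  k=3: a=3, p=457, q=45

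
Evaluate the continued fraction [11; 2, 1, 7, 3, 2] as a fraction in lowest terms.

1895/167

Fold from the inside: start with 2/1.
  3 + 1/2 = 7/2
  7 + 2/7 = 51/7
  1 + 7/51 = 58/51
  2 + 51/58 = 167/58
  11 + 58/167 = 1895/167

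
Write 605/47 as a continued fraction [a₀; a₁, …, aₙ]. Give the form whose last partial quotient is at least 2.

605 = 12·47 + 41
47 = 1·41 + 6
41 = 6·6 + 5
6 = 1·5 + 1
5 = 5·1 + 0  (stop)
So 605/47 = [12; 1, 6, 1, 5].

[12; 1, 6, 1, 5]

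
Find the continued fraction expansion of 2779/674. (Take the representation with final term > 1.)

2779 = 4×674 + 83
674 = 8×83 + 10
83 = 8×10 + 3
10 = 3×3 + 1
3 = 3×1 + 0  (stop)
So 2779/674 = [4; 8, 8, 3, 3].

[4; 8, 8, 3, 3]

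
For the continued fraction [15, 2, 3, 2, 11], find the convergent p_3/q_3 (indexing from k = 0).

247/16

Using pₖ = aₖpₖ₋₁ + pₖ₋₂, qₖ = aₖqₖ₋₁ + qₖ₋₂ (with p₋₁=1, p₋₂=0, q₋₁=0, q₋₂=1):
  k=0: a=15, p=15, q=1
  k=1: a=2, p=31, q=2
  k=2: a=3, p=108, q=7
  k=3: a=2, p=247, q=16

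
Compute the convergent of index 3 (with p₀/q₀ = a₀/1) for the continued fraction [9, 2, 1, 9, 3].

Using pₖ = aₖpₖ₋₁ + pₖ₋₂, qₖ = aₖqₖ₋₁ + qₖ₋₂ (with p₋₁=1, p₋₂=0, q₋₁=0, q₋₂=1):
  k=0: a=9, p=9, q=1
  k=1: a=2, p=19, q=2
  k=2: a=1, p=28, q=3
  k=3: a=9, p=271, q=29

271/29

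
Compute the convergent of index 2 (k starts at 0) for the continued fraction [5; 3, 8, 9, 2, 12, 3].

133/25

Using pₖ = aₖpₖ₋₁ + pₖ₋₂, qₖ = aₖqₖ₋₁ + qₖ₋₂ (with p₋₁=1, p₋₂=0, q₋₁=0, q₋₂=1):
  k=0: a=5, p=5, q=1
  k=1: a=3, p=16, q=3
  k=2: a=8, p=133, q=25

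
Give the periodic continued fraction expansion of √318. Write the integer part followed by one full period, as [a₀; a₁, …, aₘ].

a₀ = ⌊√318⌋ = 17.
With m₀=0, d₀=1 and mₖ₊₁ = dₖaₖ − mₖ, dₖ₊₁ = (n − mₖ₊₁²)/dₖ, aₖ₊₁ = ⌊(a₀+mₖ₊₁)/dₖ₊₁⌋:
  k=1: m=17, d=29, a=1
  k=2: m=12, d=6, a=4
  k=3: m=12, d=29, a=1
  k=4: m=17, d=1, a=34
d=1 and a=2a₀=34 at k=4, so the next step gives (m, d) = (17, 29) again — its k=1 value — and the period has length 4.

[17; 1, 4, 1, 34]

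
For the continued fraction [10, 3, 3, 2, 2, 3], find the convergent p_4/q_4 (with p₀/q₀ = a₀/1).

Using pₖ = aₖpₖ₋₁ + pₖ₋₂, qₖ = aₖqₖ₋₁ + qₖ₋₂ (with p₋₁=1, p₋₂=0, q₋₁=0, q₋₂=1):
  k=0: a=10, p=10, q=1
  k=1: a=3, p=31, q=3
  k=2: a=3, p=103, q=10
  k=3: a=2, p=237, q=23
  k=4: a=2, p=577, q=56

577/56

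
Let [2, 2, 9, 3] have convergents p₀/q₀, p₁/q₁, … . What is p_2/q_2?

Using pₖ = aₖpₖ₋₁ + pₖ₋₂, qₖ = aₖqₖ₋₁ + qₖ₋₂ (with p₋₁=1, p₋₂=0, q₋₁=0, q₋₂=1):
  k=0: a=2, p=2, q=1
  k=1: a=2, p=5, q=2
  k=2: a=9, p=47, q=19

47/19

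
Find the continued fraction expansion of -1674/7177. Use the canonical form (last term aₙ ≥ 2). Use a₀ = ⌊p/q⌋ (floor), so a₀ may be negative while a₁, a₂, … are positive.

[-1; 1, 3, 3, 2, 12, 6, 3]

-1674 = -1×7177 + 5503
7177 = 1×5503 + 1674
5503 = 3×1674 + 481
1674 = 3×481 + 231
481 = 2×231 + 19
231 = 12×19 + 3
19 = 6×3 + 1
3 = 3×1 + 0  (stop)
So -1674/7177 = [-1; 1, 3, 3, 2, 12, 6, 3].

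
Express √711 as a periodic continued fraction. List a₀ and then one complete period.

a₀ = ⌊√711⌋ = 26.
With m₀=0, d₀=1 and mₖ₊₁ = dₖaₖ − mₖ, dₖ₊₁ = (n − mₖ₊₁²)/dₖ, aₖ₊₁ = ⌊(a₀+mₖ₊₁)/dₖ₊₁⌋:
  k=1: m=26, d=35, a=1
  k=2: m=9, d=18, a=1
  k=3: m=9, d=35, a=1
  k=4: m=26, d=1, a=52
d=1 and a=2a₀=52 at k=4, so the next step gives (m, d) = (26, 35) again — its k=1 value — and the period has length 4.

[26; 1, 1, 1, 52]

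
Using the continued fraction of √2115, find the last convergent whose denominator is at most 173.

√2115 = [45; 1, 90, …] (period length 2).
Convergents:
  p_0/q_0 = 45/1
  p_1/q_1 = 46/1
  p_2/q_2 = 4185/91
  p_3/q_3 = 4231/92
  p_4/q_4 = 384975/8371
q_3 = 92 ≤ 173 < 8371 = q_4, so the answer is 4231/92.

4231/92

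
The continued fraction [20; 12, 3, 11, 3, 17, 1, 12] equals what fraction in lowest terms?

6163887/306949

Fold from the inside: start with 12/1.
  1 + 1/12 = 13/12
  17 + 12/13 = 233/13
  3 + 13/233 = 712/233
  11 + 233/712 = 8065/712
  3 + 712/8065 = 24907/8065
  12 + 8065/24907 = 306949/24907
  20 + 24907/306949 = 6163887/306949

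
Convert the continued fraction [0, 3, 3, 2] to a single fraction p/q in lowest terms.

7/23

Fold from the inside: start with 2/1.
  3 + 1/2 = 7/2
  3 + 2/7 = 23/7
  0 + 7/23 = 7/23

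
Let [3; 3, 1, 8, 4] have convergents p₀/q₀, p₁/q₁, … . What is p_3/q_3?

114/35

Using pₖ = aₖpₖ₋₁ + pₖ₋₂, qₖ = aₖqₖ₋₁ + qₖ₋₂ (with p₋₁=1, p₋₂=0, q₋₁=0, q₋₂=1):
  k=0: a=3, p=3, q=1
  k=1: a=3, p=10, q=3
  k=2: a=1, p=13, q=4
  k=3: a=8, p=114, q=35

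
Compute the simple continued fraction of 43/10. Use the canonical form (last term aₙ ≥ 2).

[4; 3, 3]

43 = 4*10 + 3
10 = 3*3 + 1
3 = 3*1 + 0  (stop)
So 43/10 = [4; 3, 3].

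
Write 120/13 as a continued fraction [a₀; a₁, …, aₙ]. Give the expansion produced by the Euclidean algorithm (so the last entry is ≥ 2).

120 = 9×13 + 3
13 = 4×3 + 1
3 = 3×1 + 0  (stop)
So 120/13 = [9; 4, 3].

[9; 4, 3]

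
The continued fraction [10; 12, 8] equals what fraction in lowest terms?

978/97

Using pₖ = aₖpₖ₋₁ + pₖ₋₂ and qₖ = aₖqₖ₋₁ + qₖ₋₂:
  k=0: a=10, p=10, q=1
  k=1: a=12, p=121, q=12
  k=2: a=8, p=978, q=97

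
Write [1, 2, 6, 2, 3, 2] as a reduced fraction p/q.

325/222

Fold from the inside: start with 2/1.
  3 + 1/2 = 7/2
  2 + 2/7 = 16/7
  6 + 7/16 = 103/16
  2 + 16/103 = 222/103
  1 + 103/222 = 325/222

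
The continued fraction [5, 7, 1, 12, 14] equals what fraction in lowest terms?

7433/1450

Using pₖ = aₖpₖ₋₁ + pₖ₋₂ and qₖ = aₖqₖ₋₁ + qₖ₋₂:
  k=0: a=5, p=5, q=1
  k=1: a=7, p=36, q=7
  k=2: a=1, p=41, q=8
  k=3: a=12, p=528, q=103
  k=4: a=14, p=7433, q=1450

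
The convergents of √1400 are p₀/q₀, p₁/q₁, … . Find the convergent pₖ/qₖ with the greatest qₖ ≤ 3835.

√1400 = [37; 2, 2, 2, 74, …] (period length 4).
Convergents:
  p_0/q_0 = 37/1
  p_1/q_1 = 75/2
  p_2/q_2 = 187/5
  p_3/q_3 = 449/12
  p_4/q_4 = 33413/893
  p_5/q_5 = 67275/1798
  p_6/q_6 = 167963/4489
q_5 = 1798 ≤ 3835 < 4489 = q_6, so the answer is 67275/1798.

67275/1798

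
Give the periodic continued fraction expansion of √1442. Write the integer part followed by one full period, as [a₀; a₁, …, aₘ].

[37; 1, 36, 1, 74]

a₀ = ⌊√1442⌋ = 37.
With m₀=0, d₀=1 and mₖ₊₁ = dₖaₖ − mₖ, dₖ₊₁ = (n − mₖ₊₁²)/dₖ, aₖ₊₁ = ⌊(a₀+mₖ₊₁)/dₖ₊₁⌋:
  k=1: m=37, d=73, a=1
  k=2: m=36, d=2, a=36
  k=3: m=36, d=73, a=1
  k=4: m=37, d=1, a=74
d=1 and a=2a₀=74 at k=4, so the next step gives (m, d) = (37, 73) again — its k=1 value — and the period has length 4.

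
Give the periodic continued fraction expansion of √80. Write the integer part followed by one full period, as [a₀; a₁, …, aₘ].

[8; 1, 16]

a₀ = ⌊√80⌋ = 8.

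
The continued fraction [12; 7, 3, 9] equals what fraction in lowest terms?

Fold from the inside: start with 9/1.
  3 + 1/9 = 28/9
  7 + 9/28 = 205/28
  12 + 28/205 = 2488/205

2488/205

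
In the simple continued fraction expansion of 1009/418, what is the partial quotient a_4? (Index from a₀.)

2

1009 = 2·418 + 173   →  a_0 = 2
418 = 2·173 + 72   →  a_1 = 2
173 = 2·72 + 29   →  a_2 = 2
72 = 2·29 + 14   →  a_3 = 2
29 = 2·14 + 1   →  a_4 = 2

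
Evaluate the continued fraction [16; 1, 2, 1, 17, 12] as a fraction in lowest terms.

14335/856

Fold from the inside: start with 12/1.
  17 + 1/12 = 205/12
  1 + 12/205 = 217/205
  2 + 205/217 = 639/217
  1 + 217/639 = 856/639
  16 + 639/856 = 14335/856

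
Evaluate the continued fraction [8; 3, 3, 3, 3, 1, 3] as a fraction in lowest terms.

4442/535

Fold from the inside: start with 3/1.
  1 + 1/3 = 4/3
  3 + 3/4 = 15/4
  3 + 4/15 = 49/15
  3 + 15/49 = 162/49
  3 + 49/162 = 535/162
  8 + 162/535 = 4442/535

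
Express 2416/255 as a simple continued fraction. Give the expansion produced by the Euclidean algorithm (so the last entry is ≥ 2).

[9; 2, 9, 3, 4]

2416 = 9×255 + 121
255 = 2×121 + 13
121 = 9×13 + 4
13 = 3×4 + 1
4 = 4×1 + 0  (stop)
So 2416/255 = [9; 2, 9, 3, 4].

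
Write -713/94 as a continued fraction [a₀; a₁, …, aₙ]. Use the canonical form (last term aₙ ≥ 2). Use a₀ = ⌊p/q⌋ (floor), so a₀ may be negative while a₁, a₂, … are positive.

[-8; 2, 2, 2, 3, 2]

-713 = -8×94 + 39
94 = 2×39 + 16
39 = 2×16 + 7
16 = 2×7 + 2
7 = 3×2 + 1
2 = 2×1 + 0  (stop)
So -713/94 = [-8; 2, 2, 2, 3, 2].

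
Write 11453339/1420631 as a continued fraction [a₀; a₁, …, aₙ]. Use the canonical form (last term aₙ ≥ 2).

[8; 16, 11, 14, 11, 10, 5]

11453339 = 8·1420631 + 88291
1420631 = 16·88291 + 7975
88291 = 11·7975 + 566
7975 = 14·566 + 51
566 = 11·51 + 5
51 = 10·5 + 1
5 = 5·1 + 0  (stop)
So 11453339/1420631 = [8; 16, 11, 14, 11, 10, 5].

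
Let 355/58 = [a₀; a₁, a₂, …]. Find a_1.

355 = 6·58 + 7   →  a_0 = 6
58 = 8·7 + 2   →  a_1 = 8

8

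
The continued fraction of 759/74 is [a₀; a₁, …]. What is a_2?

1

759 = 10·74 + 19   →  a_0 = 10
74 = 3·19 + 17   →  a_1 = 3
19 = 1·17 + 2   →  a_2 = 1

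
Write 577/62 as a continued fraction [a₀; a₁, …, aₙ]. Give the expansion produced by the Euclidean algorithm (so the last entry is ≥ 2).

[9; 3, 3, 1, 4]

577 = 9·62 + 19
62 = 3·19 + 5
19 = 3·5 + 4
5 = 1·4 + 1
4 = 4·1 + 0  (stop)
So 577/62 = [9; 3, 3, 1, 4].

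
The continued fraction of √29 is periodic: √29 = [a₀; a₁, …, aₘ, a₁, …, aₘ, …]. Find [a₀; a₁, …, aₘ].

[5; 2, 1, 1, 2, 10]

a₀ = ⌊√29⌋ = 5.
With m₀=0, d₀=1 and mₖ₊₁ = dₖaₖ − mₖ, dₖ₊₁ = (n − mₖ₊₁²)/dₖ, aₖ₊₁ = ⌊(a₀+mₖ₊₁)/dₖ₊₁⌋:
  k=1: m=5, d=4, a=2
  k=2: m=3, d=5, a=1
  k=3: m=2, d=5, a=1
  k=4: m=3, d=4, a=2
  k=5: m=5, d=1, a=10
d=1 and a=2a₀=10 at k=5, so the next step gives (m, d) = (5, 4) again — its k=1 value — and the period has length 5.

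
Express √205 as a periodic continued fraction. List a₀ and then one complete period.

[14; 3, 6, 1, 4, 1, 6, 3, 28]

a₀ = ⌊√205⌋ = 14.
With m₀=0, d₀=1 and mₖ₊₁ = dₖaₖ − mₖ, dₖ₊₁ = (n − mₖ₊₁²)/dₖ, aₖ₊₁ = ⌊(a₀+mₖ₊₁)/dₖ₊₁⌋:
  k=1: m=14, d=9, a=3
  k=2: m=13, d=4, a=6
  k=3: m=11, d=21, a=1
  k=4: m=10, d=5, a=4
  k=5: m=10, d=21, a=1
  k=6: m=11, d=4, a=6
  k=7: m=13, d=9, a=3
  k=8: m=14, d=1, a=28
d=1 and a=2a₀=28 at k=8, so the next step gives (m, d) = (14, 9) again — its k=1 value — and the period has length 8.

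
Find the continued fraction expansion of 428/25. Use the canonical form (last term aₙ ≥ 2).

428 = 17·25 + 3
25 = 8·3 + 1
3 = 3·1 + 0  (stop)
So 428/25 = [17; 8, 3].

[17; 8, 3]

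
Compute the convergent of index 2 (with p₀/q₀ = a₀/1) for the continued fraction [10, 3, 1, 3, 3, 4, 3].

41/4

Using pₖ = aₖpₖ₋₁ + pₖ₋₂, qₖ = aₖqₖ₋₁ + qₖ₋₂ (with p₋₁=1, p₋₂=0, q₋₁=0, q₋₂=1):
  k=0: a=10, p=10, q=1
  k=1: a=3, p=31, q=3
  k=2: a=1, p=41, q=4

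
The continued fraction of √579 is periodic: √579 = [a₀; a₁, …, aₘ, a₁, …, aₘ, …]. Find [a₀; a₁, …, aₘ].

[24; 16, 48]

a₀ = ⌊√579⌋ = 24.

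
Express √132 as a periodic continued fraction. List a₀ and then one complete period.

a₀ = ⌊√132⌋ = 11.
With m₀=0, d₀=1 and mₖ₊₁ = dₖaₖ − mₖ, dₖ₊₁ = (n − mₖ₊₁²)/dₖ, aₖ₊₁ = ⌊(a₀+mₖ₊₁)/dₖ₊₁⌋:
  k=1: m=11, d=11, a=2
  k=2: m=11, d=1, a=22
d=1 and a=2a₀=22 at k=2, so the next step gives (m, d) = (11, 11) again — its k=1 value — and the period has length 2.

[11; 2, 22]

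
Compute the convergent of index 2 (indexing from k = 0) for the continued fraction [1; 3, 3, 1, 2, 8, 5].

13/10

Using pₖ = aₖpₖ₋₁ + pₖ₋₂, qₖ = aₖqₖ₋₁ + qₖ₋₂ (with p₋₁=1, p₋₂=0, q₋₁=0, q₋₂=1):
  k=0: a=1, p=1, q=1
  k=1: a=3, p=4, q=3
  k=2: a=3, p=13, q=10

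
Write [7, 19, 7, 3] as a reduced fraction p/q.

Fold from the inside: start with 3/1.
  7 + 1/3 = 22/3
  19 + 3/22 = 421/22
  7 + 22/421 = 2969/421

2969/421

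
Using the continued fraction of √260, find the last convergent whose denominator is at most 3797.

√260 = [16; 8, 32, …] (period length 2).
Convergents:
  p_0/q_0 = 16/1
  p_1/q_1 = 129/8
  p_2/q_2 = 4144/257
  p_3/q_3 = 33281/2064
  p_4/q_4 = 1069136/66305
q_3 = 2064 ≤ 3797 < 66305 = q_4, so the answer is 33281/2064.

33281/2064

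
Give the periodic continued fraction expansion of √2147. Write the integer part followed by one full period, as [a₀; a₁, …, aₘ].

[46; 2, 1, 45, 1, 2, 92]

a₀ = ⌊√2147⌋ = 46.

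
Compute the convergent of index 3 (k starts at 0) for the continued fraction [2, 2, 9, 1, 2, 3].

Using pₖ = aₖpₖ₋₁ + pₖ₋₂, qₖ = aₖqₖ₋₁ + qₖ₋₂ (with p₋₁=1, p₋₂=0, q₋₁=0, q₋₂=1):
  k=0: a=2, p=2, q=1
  k=1: a=2, p=5, q=2
  k=2: a=9, p=47, q=19
  k=3: a=1, p=52, q=21

52/21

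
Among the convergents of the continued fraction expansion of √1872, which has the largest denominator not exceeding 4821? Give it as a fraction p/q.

168610/3897

√1872 = [43; 3, 1, 3, 86, …] (period length 4).
Convergents:
  p_0/q_0 = 43/1
  p_1/q_1 = 130/3
  p_2/q_2 = 173/4
  p_3/q_3 = 649/15
  p_4/q_4 = 55987/1294
  p_5/q_5 = 168610/3897
  p_6/q_6 = 224597/5191
q_5 = 3897 ≤ 4821 < 5191 = q_6, so the answer is 168610/3897.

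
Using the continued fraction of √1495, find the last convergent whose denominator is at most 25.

116/3

√1495 = [38; 1, 1, 1, 76, …] (period length 4).
Convergents:
  p_0/q_0 = 38/1
  p_1/q_1 = 39/1
  p_2/q_2 = 77/2
  p_3/q_3 = 116/3
  p_4/q_4 = 8893/230
q_3 = 3 ≤ 25 < 230 = q_4, so the answer is 116/3.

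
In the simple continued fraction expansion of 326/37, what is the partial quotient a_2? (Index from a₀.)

4

326 = 8·37 + 30   →  a_0 = 8
37 = 1·30 + 7   →  a_1 = 1
30 = 4·7 + 2   →  a_2 = 4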